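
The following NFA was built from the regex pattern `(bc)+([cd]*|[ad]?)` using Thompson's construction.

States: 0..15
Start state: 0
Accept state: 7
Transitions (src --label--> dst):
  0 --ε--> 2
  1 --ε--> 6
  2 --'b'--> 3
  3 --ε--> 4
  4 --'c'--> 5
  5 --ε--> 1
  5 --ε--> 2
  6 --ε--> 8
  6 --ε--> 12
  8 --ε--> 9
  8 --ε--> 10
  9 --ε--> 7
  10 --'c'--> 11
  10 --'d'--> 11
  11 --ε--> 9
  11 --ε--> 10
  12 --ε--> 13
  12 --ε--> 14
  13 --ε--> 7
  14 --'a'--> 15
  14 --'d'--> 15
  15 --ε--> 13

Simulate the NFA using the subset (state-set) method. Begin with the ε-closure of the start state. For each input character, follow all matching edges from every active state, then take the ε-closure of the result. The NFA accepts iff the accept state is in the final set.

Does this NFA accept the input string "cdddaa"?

Answer: REJECT

Trace:
initial (ε-close {0}): {0,2}
'c' @ 1: {}  — no active states
rest 'dddaa' ignored (set empty)
end set {} — state 7 not in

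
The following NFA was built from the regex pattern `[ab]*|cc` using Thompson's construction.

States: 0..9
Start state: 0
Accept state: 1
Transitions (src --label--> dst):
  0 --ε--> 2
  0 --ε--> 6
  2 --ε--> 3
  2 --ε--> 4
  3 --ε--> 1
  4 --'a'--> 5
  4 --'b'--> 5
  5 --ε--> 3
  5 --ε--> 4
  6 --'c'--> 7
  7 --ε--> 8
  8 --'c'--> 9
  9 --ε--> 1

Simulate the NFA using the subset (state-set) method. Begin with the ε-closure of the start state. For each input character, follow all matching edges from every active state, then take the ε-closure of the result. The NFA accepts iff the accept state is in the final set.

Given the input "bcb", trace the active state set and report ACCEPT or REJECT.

Answer: REJECT

Steps:
initial (ε-close {0}): {0,1,2,3,4,6}
'b' @ 1: {1,3,4,5}  (accept∈set)
'c' @ 2: {}  — no active states
rest 'b' ignored (set empty)
final: {}; accept 1 not in set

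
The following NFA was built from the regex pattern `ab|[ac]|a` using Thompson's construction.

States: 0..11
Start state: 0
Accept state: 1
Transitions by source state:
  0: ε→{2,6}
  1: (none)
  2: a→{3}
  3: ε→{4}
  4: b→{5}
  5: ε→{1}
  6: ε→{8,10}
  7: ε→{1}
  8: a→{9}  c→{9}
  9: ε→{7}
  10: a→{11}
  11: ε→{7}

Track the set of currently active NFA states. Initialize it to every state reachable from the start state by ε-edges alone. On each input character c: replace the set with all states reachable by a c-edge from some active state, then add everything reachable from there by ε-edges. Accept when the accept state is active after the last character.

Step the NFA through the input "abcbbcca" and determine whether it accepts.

start: ε-closure({0}) = {0,2,6,8,10}
'a' @ 1: {1,3,4,7,9,11}  [accepting]
'b' @ 2: {1,5}  [accepting]
'c' @ 3: {}  — no active states
rest 'bbcca' ignored (set empty)
after full input: {}  (accept=1 not in)

Answer: REJECT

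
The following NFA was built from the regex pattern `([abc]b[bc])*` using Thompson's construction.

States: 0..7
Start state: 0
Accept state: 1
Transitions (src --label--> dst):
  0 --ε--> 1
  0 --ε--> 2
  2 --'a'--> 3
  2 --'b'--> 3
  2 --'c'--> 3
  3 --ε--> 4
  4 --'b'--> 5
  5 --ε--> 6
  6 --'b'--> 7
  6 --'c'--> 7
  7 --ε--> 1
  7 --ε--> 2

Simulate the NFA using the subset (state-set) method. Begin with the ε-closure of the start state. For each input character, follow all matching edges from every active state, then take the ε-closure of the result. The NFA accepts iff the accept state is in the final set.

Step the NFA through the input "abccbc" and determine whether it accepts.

Answer: ACCEPT

Derivation:
S₀ = ε-closure({0}) = {0,1,2}
'a' @ 1: {3,4}
'b' @ 2: {5,6}
'c' @ 3: {1,2,7}  [accepting]
'c' @ 4: {3,4}
'b' @ 5: {5,6}
'c' @ 6: {1,2,7}  [accepting]
after full input: {1,2,7}  (accept=1 in)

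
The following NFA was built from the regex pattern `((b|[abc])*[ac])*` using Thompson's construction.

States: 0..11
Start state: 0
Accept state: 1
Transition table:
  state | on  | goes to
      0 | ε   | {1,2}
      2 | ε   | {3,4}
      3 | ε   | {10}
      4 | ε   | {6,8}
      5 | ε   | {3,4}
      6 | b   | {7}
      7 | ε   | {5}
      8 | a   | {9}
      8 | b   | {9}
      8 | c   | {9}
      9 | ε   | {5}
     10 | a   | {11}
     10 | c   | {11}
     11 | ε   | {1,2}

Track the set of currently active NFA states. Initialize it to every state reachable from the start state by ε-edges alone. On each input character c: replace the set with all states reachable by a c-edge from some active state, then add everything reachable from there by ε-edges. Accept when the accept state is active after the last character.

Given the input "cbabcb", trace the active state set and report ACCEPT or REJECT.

S₀ = ε-closure({0}) = {0,1,2,3,4,6,8,10}
'c' @ 1: {1,2,3,4,5,6,8,9,10,11}  [accepting]
'b' @ 2: {3,4,5,6,7,8,9,10}
'a' @ 3: {1,2,3,4,5,6,8,9,10,11}  [accepting]
'b' @ 4: {3,4,5,6,7,8,9,10}
'c' @ 5: {1,2,3,4,5,6,8,9,10,11}  [accepting]
'b' @ 6: {3,4,5,6,7,8,9,10}
end set {3,4,5,6,7,8,9,10} — state 1 not in

Answer: REJECT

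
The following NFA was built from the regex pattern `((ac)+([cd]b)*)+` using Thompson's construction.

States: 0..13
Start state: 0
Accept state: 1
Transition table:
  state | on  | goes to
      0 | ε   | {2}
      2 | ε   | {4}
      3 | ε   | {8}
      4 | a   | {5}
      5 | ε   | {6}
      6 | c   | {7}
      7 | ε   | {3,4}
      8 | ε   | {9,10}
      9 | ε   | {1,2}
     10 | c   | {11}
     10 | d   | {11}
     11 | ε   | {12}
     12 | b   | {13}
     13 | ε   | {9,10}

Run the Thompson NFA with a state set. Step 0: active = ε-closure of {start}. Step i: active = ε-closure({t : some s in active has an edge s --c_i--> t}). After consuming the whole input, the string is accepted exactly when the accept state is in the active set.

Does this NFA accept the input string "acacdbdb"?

start: ε-closure({0}) = {0,2,4}
'a' @ 1: {5,6}
'c' @ 2: {1,2,3,4,7,8,9,10}  [accepting]
'a' @ 3: {5,6}
'c' @ 4: {1,2,3,4,7,8,9,10}  [accepting]
'd' @ 5: {11,12}
'b' @ 6: {1,2,4,9,10,13}  [accepting]
'd' @ 7: {11,12}
'b' @ 8: {1,2,4,9,10,13}  [accepting]
end set {1,2,4,9,10,13} — state 1 in

Answer: ACCEPT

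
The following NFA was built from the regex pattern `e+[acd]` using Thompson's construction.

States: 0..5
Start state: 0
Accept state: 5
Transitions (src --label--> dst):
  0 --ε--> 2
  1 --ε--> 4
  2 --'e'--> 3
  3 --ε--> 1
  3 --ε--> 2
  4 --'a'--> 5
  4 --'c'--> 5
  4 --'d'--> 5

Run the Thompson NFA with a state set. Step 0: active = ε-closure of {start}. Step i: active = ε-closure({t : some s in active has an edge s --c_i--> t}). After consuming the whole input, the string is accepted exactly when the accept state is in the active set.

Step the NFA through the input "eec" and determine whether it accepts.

start: ε-closure({0}) = {0,2}
'e' @ 1: {1,2,3,4}
'e' @ 2: {1,2,3,4}
'c' @ 3: {5}  [accepting]
final: {5}; accept 5 in set

Answer: ACCEPT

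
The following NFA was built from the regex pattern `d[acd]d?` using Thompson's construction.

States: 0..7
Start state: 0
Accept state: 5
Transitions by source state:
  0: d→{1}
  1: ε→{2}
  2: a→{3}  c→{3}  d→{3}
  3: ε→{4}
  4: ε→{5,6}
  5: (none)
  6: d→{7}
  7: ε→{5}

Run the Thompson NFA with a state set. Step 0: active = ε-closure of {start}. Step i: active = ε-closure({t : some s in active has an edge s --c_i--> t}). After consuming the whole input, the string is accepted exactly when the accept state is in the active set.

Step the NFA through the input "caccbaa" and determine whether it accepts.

start: ε-closure({0}) = {0}
'c' @ 1: {}  — state set empty
rest 'accbaa' ignored (set empty)
end set {} — state 5 not in

Answer: REJECT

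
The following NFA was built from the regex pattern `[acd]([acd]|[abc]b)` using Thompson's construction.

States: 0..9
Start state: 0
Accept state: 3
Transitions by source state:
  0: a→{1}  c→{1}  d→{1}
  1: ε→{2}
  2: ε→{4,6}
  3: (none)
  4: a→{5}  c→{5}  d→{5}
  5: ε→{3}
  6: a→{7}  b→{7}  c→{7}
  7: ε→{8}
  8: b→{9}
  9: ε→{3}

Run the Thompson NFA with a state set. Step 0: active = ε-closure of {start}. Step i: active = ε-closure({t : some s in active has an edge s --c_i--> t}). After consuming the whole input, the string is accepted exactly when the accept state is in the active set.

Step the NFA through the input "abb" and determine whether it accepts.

Answer: ACCEPT

Trace:
start: ε-closure({0}) = {0}
'a' @ 1: {1,2,4,6}
'b' @ 2: {7,8}
'b' @ 3: {3,9}  ✓accept
final: {3,9}; accept 3 in set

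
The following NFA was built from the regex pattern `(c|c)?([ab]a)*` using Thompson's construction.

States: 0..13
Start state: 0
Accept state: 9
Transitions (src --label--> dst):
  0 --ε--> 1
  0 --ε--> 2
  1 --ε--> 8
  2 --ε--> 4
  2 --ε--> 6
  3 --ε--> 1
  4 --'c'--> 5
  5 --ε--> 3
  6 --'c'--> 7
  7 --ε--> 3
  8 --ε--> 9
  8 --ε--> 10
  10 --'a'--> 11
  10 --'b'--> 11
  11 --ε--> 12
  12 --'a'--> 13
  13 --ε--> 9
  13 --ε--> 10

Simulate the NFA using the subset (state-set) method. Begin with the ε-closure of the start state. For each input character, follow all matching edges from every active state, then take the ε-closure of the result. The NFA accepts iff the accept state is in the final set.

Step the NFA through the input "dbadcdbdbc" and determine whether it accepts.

S₀ = ε-closure({0}) = {0,1,2,4,6,8,9,10}
'd' @ 1: {}  — state set empty
rest 'badcdbdbc' ignored (set empty)
end set {} — state 9 not in

Answer: REJECT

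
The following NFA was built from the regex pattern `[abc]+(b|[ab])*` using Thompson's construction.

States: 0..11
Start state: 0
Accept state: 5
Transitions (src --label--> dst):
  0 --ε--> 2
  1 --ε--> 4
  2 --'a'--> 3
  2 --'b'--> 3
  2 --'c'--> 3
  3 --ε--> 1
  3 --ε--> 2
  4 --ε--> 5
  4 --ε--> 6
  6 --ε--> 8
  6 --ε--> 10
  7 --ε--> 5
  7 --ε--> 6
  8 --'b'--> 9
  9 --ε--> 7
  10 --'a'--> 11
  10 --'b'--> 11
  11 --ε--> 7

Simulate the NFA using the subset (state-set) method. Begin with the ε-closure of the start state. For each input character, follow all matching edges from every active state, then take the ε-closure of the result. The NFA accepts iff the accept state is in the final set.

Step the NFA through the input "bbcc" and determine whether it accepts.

Answer: ACCEPT

Derivation:
start: ε-closure({0}) = {0,2}
'b' @ 1: {1,2,3,4,5,6,8,10}  [accepting]
'b' @ 2: {1,2,3,4,5,6,7,8,9,10,11}  [accepting]
'c' @ 3: {1,2,3,4,5,6,8,10}  [accepting]
'c' @ 4: {1,2,3,4,5,6,8,10}  [accepting]
after full input: {1,2,3,4,5,6,8,10}  (accept=5 in)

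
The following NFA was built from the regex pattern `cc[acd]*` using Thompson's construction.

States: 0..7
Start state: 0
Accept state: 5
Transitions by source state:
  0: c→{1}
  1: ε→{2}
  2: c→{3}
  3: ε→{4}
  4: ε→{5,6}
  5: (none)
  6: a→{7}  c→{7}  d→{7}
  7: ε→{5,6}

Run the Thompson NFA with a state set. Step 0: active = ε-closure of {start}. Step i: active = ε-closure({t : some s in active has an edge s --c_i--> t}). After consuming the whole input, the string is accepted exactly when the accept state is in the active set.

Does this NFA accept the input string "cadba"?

Answer: REJECT

Trace:
S₀ = ε-closure({0}) = {0}
'c' @ 1: {1,2}
'a' @ 2: {}  — state set empty
rest 'dba' ignored (set empty)
end set {} — state 5 not in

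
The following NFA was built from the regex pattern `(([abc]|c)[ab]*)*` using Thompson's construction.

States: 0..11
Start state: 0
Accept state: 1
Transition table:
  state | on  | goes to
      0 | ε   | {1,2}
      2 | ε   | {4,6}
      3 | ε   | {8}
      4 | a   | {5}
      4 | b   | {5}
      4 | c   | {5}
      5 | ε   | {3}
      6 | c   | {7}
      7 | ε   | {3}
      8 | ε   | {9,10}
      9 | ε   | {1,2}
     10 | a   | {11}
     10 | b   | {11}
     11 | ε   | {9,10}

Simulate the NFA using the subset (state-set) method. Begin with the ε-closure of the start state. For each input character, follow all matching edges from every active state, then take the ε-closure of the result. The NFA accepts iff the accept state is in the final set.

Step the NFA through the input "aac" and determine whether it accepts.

start: ε-closure({0}) = {0,1,2,4,6}
'a' @ 1: {1,2,3,4,5,6,8,9,10}  (accept∈set)
'a' @ 2: {1,2,3,4,5,6,8,9,10,11}  (accept∈set)
'c' @ 3: {1,2,3,4,5,6,7,8,9,10}  (accept∈set)
after full input: {1,2,3,4,5,6,7,8,9,10}  (accept=1 in)

Answer: ACCEPT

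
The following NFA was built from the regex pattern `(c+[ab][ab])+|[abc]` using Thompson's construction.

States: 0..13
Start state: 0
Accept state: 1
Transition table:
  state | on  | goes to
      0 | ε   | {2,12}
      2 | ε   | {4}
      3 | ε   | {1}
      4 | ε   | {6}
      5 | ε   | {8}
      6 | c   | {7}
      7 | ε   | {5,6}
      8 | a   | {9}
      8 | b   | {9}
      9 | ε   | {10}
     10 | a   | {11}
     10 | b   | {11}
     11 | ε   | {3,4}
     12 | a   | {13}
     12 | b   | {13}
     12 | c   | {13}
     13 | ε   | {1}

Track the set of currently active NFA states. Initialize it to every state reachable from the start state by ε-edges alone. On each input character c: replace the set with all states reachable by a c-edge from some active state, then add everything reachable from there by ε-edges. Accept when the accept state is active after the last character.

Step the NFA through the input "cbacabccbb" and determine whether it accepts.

S₀ = ε-closure({0}) = {0,2,4,6,12}
'c' @ 1: {1,5,6,7,8,13}  (accept∈set)
'b' @ 2: {9,10}
'a' @ 3: {1,3,4,6,11}  (accept∈set)
'c' @ 4: {5,6,7,8}
'a' @ 5: {9,10}
'b' @ 6: {1,3,4,6,11}  (accept∈set)
'c' @ 7: {5,6,7,8}
'c' @ 8: {5,6,7,8}
'b' @ 9: {9,10}
'b' @ 10: {1,3,4,6,11}  (accept∈set)
after full input: {1,3,4,6,11}  (accept=1 in)

Answer: ACCEPT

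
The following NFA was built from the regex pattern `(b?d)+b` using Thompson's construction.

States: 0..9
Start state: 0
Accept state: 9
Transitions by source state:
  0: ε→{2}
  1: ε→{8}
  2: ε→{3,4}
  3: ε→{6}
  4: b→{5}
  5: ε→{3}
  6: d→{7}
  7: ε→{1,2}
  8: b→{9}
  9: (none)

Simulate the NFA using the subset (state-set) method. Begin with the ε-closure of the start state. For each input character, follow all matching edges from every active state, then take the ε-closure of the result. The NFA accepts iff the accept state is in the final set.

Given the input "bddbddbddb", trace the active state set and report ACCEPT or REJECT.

Answer: ACCEPT

Steps:
start: ε-closure({0}) = {0,2,3,4,6}
'b' @ 1: {3,5,6}
'd' @ 2: {1,2,3,4,6,7,8}
'd' @ 3: {1,2,3,4,6,7,8}
'b' @ 4: {3,5,6,9}  (accept∈set)
'd' @ 5: {1,2,3,4,6,7,8}
'd' @ 6: {1,2,3,4,6,7,8}
'b' @ 7: {3,5,6,9}  (accept∈set)
'd' @ 8: {1,2,3,4,6,7,8}
'd' @ 9: {1,2,3,4,6,7,8}
'b' @ 10: {3,5,6,9}  (accept∈set)
final: {3,5,6,9}; accept 9 in set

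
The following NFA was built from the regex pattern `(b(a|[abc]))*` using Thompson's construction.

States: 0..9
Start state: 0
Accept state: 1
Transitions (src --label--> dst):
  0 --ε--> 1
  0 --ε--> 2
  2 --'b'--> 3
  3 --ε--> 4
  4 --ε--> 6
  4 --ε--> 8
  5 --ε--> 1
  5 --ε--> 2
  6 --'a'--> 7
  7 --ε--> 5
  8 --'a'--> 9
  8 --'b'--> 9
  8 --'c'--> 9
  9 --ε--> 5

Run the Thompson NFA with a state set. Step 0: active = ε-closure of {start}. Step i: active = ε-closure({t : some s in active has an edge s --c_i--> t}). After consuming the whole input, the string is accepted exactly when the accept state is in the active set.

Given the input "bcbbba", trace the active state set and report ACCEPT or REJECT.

Answer: ACCEPT

Trace:
initial (ε-close {0}): {0,1,2}
'b' @ 1: {3,4,6,8}
'c' @ 2: {1,2,5,9}  [accepting]
'b' @ 3: {3,4,6,8}
'b' @ 4: {1,2,5,9}  [accepting]
'b' @ 5: {3,4,6,8}
'a' @ 6: {1,2,5,7,9}  [accepting]
end set {1,2,5,7,9} — state 1 in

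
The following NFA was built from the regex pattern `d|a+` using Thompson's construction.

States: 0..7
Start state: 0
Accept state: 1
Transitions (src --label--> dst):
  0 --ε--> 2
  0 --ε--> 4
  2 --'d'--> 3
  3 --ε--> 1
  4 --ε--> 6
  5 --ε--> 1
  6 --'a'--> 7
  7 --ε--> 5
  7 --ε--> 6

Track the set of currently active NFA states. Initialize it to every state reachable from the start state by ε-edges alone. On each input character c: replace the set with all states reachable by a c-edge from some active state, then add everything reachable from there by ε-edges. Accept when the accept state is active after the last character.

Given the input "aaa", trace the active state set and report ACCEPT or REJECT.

start: ε-closure({0}) = {0,2,4,6}
'a' @ 1: {1,5,6,7}  (accept∈set)
'a' @ 2: {1,5,6,7}  (accept∈set)
'a' @ 3: {1,5,6,7}  (accept∈set)
end set {1,5,6,7} — state 1 in

Answer: ACCEPT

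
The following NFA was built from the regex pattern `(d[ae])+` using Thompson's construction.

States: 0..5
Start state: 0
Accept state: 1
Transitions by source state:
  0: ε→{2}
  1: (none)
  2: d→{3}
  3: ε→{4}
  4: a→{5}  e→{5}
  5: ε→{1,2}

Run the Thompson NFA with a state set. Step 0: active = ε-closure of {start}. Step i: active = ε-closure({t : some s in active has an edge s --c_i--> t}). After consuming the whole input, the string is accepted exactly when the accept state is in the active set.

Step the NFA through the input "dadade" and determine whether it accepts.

Answer: ACCEPT

Derivation:
S₀ = ε-closure({0}) = {0,2}
'd' @ 1: {3,4}
'a' @ 2: {1,2,5}  (accept∈set)
'd' @ 3: {3,4}
'a' @ 4: {1,2,5}  (accept∈set)
'd' @ 5: {3,4}
'e' @ 6: {1,2,5}  (accept∈set)
final: {1,2,5}; accept 1 in set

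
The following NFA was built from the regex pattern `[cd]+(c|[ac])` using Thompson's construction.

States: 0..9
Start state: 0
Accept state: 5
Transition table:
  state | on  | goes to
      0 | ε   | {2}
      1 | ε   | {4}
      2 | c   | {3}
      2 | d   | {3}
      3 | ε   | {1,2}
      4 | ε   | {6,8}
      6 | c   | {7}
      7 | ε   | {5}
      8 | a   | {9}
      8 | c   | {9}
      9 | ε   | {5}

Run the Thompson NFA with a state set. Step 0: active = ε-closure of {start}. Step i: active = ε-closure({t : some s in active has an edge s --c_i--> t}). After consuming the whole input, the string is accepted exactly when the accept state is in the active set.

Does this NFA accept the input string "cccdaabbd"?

S₀ = ε-closure({0}) = {0,2}
'c' @ 1: {1,2,3,4,6,8}
'c' @ 2: {1,2,3,4,5,6,7,8,9}  [accepting]
'c' @ 3: {1,2,3,4,5,6,7,8,9}  [accepting]
'd' @ 4: {1,2,3,4,6,8}
'a' @ 5: {5,9}  [accepting]
'a' @ 6: {}  — state set empty
rest 'bbd' ignored (set empty)
final: {}; accept 5 not in set

Answer: REJECT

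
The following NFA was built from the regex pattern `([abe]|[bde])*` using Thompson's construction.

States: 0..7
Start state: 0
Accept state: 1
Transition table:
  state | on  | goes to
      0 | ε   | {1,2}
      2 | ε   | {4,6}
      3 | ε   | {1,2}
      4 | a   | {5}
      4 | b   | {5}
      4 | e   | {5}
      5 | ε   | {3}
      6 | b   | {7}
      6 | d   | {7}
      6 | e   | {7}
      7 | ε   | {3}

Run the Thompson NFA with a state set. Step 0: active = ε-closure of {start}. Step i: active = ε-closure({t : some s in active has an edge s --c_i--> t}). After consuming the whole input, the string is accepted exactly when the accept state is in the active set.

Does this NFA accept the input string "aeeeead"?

initial (ε-close {0}): {0,1,2,4,6}
'a' @ 1: {1,2,3,4,5,6}  ✓accept
'e' @ 2: {1,2,3,4,5,6,7}  ✓accept
'e' @ 3: {1,2,3,4,5,6,7}  ✓accept
'e' @ 4: {1,2,3,4,5,6,7}  ✓accept
'e' @ 5: {1,2,3,4,5,6,7}  ✓accept
'a' @ 6: {1,2,3,4,5,6}  ✓accept
'd' @ 7: {1,2,3,4,6,7}  ✓accept
final: {1,2,3,4,6,7}; accept 1 in set

Answer: ACCEPT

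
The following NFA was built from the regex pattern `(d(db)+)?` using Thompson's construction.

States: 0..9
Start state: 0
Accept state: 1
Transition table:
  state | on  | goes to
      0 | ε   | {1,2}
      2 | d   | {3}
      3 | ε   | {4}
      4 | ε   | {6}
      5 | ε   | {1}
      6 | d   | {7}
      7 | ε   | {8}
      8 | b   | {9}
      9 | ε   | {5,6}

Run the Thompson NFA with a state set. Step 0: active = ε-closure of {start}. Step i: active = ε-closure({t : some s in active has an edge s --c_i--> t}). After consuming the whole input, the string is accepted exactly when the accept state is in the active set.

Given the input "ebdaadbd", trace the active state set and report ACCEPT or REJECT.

Answer: REJECT

Steps:
S₀ = ε-closure({0}) = {0,1,2}
'e' @ 1: {}  — state set empty
rest 'bdaadbd' ignored (set empty)
final: {}; accept 1 not in set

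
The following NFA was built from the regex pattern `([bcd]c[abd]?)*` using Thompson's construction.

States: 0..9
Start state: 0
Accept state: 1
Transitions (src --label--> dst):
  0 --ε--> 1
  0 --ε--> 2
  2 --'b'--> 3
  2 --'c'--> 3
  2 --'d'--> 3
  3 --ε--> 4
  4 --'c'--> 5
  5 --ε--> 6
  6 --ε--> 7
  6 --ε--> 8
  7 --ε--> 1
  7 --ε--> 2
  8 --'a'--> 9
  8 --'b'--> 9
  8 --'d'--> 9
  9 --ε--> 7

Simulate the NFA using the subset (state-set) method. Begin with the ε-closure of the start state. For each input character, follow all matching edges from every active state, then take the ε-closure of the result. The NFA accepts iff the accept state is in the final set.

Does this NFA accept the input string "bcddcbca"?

start: ε-closure({0}) = {0,1,2}
'b' @ 1: {3,4}
'c' @ 2: {1,2,5,6,7,8}  [accepting]
'd' @ 3: {1,2,3,4,7,9}  [accepting]
'd' @ 4: {3,4}
'c' @ 5: {1,2,5,6,7,8}  [accepting]
'b' @ 6: {1,2,3,4,7,9}  [accepting]
'c' @ 7: {1,2,3,4,5,6,7,8}  [accepting]
'a' @ 8: {1,2,7,9}  [accepting]
after full input: {1,2,7,9}  (accept=1 in)

Answer: ACCEPT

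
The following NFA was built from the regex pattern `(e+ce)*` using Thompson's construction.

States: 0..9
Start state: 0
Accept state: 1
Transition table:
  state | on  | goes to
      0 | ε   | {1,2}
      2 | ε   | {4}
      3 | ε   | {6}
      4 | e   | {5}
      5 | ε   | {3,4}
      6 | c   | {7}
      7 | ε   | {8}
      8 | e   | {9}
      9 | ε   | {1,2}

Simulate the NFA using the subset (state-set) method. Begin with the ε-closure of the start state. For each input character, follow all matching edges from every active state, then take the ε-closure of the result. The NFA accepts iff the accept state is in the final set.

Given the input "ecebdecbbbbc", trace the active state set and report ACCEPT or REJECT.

start: ε-closure({0}) = {0,1,2,4}
'e' @ 1: {3,4,5,6}
'c' @ 2: {7,8}
'e' @ 3: {1,2,4,9}  [accepting]
'b' @ 4: {}  — dead — no transitions
rest 'decbbbbc' ignored (set empty)
final: {}; accept 1 not in set

Answer: REJECT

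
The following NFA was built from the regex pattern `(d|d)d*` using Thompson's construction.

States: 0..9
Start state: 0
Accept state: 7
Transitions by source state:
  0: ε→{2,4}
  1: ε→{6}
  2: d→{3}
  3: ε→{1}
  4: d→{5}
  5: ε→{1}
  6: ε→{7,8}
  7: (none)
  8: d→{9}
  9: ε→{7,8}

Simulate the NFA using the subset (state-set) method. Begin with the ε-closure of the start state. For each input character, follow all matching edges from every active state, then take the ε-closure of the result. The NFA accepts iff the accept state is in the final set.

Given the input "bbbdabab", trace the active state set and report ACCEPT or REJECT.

Answer: REJECT

Steps:
initial (ε-close {0}): {0,2,4}
'b' @ 1: {}  — no active states
rest 'bbdabab' ignored (set empty)
end set {} — state 7 not in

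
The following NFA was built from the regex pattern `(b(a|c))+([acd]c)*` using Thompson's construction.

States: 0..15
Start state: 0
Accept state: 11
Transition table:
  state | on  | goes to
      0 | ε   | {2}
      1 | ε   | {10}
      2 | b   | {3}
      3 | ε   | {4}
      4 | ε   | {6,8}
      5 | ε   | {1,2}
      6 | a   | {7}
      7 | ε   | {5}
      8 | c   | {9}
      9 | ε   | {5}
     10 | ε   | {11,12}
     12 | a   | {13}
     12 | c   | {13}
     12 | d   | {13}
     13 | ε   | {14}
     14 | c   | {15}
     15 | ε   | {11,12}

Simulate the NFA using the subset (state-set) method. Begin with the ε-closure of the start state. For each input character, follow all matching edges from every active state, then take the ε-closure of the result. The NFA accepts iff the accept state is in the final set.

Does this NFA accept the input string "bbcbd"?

Answer: REJECT

Derivation:
S₀ = ε-closure({0}) = {0,2}
'b' @ 1: {3,4,6,8}
'b' @ 2: {}  — dead — no transitions
rest 'cbd' ignored (set empty)
after full input: {}  (accept=11 not in)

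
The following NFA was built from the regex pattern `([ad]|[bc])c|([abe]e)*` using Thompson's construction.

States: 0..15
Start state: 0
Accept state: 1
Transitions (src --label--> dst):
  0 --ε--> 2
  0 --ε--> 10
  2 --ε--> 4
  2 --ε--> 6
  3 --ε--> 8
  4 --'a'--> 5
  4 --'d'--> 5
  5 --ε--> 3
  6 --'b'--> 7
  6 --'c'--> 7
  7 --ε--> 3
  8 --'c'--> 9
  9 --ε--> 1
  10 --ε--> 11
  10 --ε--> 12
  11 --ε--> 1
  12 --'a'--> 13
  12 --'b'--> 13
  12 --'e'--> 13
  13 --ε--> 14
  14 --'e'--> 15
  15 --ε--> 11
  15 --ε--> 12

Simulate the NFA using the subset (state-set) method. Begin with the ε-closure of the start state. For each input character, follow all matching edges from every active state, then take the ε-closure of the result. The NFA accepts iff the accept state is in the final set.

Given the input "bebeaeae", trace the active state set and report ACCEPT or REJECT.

Answer: ACCEPT

Derivation:
start: ε-closure({0}) = {0,1,2,4,6,10,11,12}
'b' @ 1: {3,7,8,13,14}
'e' @ 2: {1,11,12,15}  (accept∈set)
'b' @ 3: {13,14}
'e' @ 4: {1,11,12,15}  (accept∈set)
'a' @ 5: {13,14}
'e' @ 6: {1,11,12,15}  (accept∈set)
'a' @ 7: {13,14}
'e' @ 8: {1,11,12,15}  (accept∈set)
after full input: {1,11,12,15}  (accept=1 in)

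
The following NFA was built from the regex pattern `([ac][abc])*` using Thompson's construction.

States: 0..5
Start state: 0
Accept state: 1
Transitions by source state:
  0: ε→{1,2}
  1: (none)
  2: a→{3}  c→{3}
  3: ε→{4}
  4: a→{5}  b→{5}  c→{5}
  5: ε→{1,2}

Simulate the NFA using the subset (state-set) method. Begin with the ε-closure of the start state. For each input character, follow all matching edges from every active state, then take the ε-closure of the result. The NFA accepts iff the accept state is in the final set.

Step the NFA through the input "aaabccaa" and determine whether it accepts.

Answer: ACCEPT

Trace:
S₀ = ε-closure({0}) = {0,1,2}
'a' @ 1: {3,4}
'a' @ 2: {1,2,5}  ✓accept
'a' @ 3: {3,4}
'b' @ 4: {1,2,5}  ✓accept
'c' @ 5: {3,4}
'c' @ 6: {1,2,5}  ✓accept
'a' @ 7: {3,4}
'a' @ 8: {1,2,5}  ✓accept
final: {1,2,5}; accept 1 in set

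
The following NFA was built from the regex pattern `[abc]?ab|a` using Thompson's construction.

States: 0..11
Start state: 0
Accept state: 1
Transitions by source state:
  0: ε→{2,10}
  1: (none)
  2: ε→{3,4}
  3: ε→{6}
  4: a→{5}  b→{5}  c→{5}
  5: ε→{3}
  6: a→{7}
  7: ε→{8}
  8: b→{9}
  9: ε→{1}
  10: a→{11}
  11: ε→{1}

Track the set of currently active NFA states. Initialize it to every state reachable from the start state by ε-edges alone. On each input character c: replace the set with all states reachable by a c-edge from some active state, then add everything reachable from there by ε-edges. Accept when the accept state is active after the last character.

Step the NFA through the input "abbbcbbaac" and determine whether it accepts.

start: ε-closure({0}) = {0,2,3,4,6,10}
'a' @ 1: {1,3,5,6,7,8,11}  [accepting]
'b' @ 2: {1,9}  [accepting]
'b' @ 3: {}  — state set empty
rest 'bcbbaac' ignored (set empty)
after full input: {}  (accept=1 not in)

Answer: REJECT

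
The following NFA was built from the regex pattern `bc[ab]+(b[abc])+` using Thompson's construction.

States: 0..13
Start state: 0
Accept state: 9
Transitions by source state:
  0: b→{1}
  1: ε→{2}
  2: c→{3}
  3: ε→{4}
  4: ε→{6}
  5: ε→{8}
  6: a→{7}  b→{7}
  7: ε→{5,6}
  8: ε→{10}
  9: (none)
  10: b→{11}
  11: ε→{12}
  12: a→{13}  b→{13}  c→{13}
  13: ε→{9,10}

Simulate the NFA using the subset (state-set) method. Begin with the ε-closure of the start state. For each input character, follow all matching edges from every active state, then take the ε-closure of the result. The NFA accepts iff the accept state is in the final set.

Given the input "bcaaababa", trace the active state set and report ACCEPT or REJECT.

Answer: ACCEPT

Derivation:
S₀ = ε-closure({0}) = {0}
'b' @ 1: {1,2}
'c' @ 2: {3,4,6}
'a' @ 3: {5,6,7,8,10}
'a' @ 4: {5,6,7,8,10}
'a' @ 5: {5,6,7,8,10}
'b' @ 6: {5,6,7,8,10,11,12}
'a' @ 7: {5,6,7,8,9,10,13}  ✓accept
'b' @ 8: {5,6,7,8,10,11,12}
'a' @ 9: {5,6,7,8,9,10,13}  ✓accept
end set {5,6,7,8,9,10,13} — state 9 in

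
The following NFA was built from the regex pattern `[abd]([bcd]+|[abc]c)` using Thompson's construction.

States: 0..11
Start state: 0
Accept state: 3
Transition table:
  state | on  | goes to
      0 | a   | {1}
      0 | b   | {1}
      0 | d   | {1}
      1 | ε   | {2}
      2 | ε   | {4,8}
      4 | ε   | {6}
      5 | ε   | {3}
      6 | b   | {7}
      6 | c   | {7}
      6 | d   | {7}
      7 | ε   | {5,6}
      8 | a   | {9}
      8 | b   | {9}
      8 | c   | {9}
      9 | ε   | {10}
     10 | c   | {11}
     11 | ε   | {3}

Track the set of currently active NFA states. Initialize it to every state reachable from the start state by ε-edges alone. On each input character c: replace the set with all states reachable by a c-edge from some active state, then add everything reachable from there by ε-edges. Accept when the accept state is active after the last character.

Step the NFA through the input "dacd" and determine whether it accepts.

Answer: REJECT

Trace:
S₀ = ε-closure({0}) = {0}
'd' @ 1: {1,2,4,6,8}
'a' @ 2: {9,10}
'c' @ 3: {3,11}  ✓accept
'd' @ 4: {}  — dead — no transitions
after full input: {}  (accept=3 not in)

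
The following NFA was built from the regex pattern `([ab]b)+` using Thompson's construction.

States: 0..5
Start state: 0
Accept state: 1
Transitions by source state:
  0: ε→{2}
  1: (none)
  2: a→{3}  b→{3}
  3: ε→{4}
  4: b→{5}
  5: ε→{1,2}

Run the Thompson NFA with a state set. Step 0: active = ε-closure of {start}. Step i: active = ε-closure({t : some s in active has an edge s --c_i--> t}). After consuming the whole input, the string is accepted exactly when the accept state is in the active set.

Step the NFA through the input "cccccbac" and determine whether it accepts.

start: ε-closure({0}) = {0,2}
'c' @ 1: {}  — no active states
rest 'ccccbac' ignored (set empty)
final: {}; accept 1 not in set

Answer: REJECT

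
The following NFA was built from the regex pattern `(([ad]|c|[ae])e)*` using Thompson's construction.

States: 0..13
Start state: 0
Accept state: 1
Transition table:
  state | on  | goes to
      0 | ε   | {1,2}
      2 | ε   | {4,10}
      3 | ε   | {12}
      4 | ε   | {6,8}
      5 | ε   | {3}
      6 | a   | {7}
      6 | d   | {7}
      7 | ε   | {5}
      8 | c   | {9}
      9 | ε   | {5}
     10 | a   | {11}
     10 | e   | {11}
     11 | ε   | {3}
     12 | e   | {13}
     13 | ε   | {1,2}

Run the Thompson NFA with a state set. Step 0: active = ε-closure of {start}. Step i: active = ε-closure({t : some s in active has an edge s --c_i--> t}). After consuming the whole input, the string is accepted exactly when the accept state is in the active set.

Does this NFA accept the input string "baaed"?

start: ε-closure({0}) = {0,1,2,4,6,8,10}
'b' @ 1: {}  — no active states
rest 'aaed' ignored (set empty)
end set {} — state 1 not in

Answer: REJECT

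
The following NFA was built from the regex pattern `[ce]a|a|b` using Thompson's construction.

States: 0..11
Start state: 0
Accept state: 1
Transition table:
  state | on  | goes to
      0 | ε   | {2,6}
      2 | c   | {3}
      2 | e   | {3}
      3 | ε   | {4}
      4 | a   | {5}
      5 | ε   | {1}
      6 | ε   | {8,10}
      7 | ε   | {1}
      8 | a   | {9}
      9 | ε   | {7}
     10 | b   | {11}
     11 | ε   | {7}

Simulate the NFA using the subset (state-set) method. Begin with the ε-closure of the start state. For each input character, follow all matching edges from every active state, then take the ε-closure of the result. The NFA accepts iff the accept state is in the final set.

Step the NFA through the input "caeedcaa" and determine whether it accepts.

start: ε-closure({0}) = {0,2,6,8,10}
'c' @ 1: {3,4}
'a' @ 2: {1,5}  [accepting]
'e' @ 3: {}  — state set empty
rest 'edcaa' ignored (set empty)
final: {}; accept 1 not in set

Answer: REJECT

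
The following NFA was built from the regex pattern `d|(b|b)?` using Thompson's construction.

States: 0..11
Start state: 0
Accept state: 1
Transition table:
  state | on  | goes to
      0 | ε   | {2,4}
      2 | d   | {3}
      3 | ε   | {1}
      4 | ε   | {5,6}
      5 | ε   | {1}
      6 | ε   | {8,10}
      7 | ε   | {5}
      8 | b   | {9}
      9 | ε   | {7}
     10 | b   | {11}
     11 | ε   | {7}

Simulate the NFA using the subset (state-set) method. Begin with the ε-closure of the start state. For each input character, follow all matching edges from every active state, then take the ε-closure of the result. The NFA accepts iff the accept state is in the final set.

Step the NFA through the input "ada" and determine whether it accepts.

Answer: REJECT

Trace:
initial (ε-close {0}): {0,1,2,4,5,6,8,10}
'a' @ 1: {}  — no active states
rest 'da' ignored (set empty)
after full input: {}  (accept=1 not in)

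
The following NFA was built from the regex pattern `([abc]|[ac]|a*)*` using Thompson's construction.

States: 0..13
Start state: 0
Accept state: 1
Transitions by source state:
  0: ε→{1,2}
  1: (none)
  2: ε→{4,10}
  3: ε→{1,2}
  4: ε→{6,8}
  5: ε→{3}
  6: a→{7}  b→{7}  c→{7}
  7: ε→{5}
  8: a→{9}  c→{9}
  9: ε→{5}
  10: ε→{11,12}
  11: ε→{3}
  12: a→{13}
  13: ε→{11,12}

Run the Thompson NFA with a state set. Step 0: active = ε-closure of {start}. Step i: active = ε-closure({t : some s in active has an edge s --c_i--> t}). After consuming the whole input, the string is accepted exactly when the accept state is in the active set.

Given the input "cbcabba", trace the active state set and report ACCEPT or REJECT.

S₀ = ε-closure({0}) = {0,1,2,3,4,6,8,10,11,12}
'c' @ 1: {1,2,3,4,5,6,7,8,9,10,11,12}  [accepting]
'b' @ 2: {1,2,3,4,5,6,7,8,10,11,12}  [accepting]
'c' @ 3: {1,2,3,4,5,6,7,8,9,10,11,12}  [accepting]
'a' @ 4: {1,2,3,4,5,6,7,8,9,10,11,12,13}  [accepting]
'b' @ 5: {1,2,3,4,5,6,7,8,10,11,12}  [accepting]
'b' @ 6: {1,2,3,4,5,6,7,8,10,11,12}  [accepting]
'a' @ 7: {1,2,3,4,5,6,7,8,9,10,11,12,13}  [accepting]
end set {1,2,3,4,5,6,7,8,9,10,11,12,13} — state 1 in

Answer: ACCEPT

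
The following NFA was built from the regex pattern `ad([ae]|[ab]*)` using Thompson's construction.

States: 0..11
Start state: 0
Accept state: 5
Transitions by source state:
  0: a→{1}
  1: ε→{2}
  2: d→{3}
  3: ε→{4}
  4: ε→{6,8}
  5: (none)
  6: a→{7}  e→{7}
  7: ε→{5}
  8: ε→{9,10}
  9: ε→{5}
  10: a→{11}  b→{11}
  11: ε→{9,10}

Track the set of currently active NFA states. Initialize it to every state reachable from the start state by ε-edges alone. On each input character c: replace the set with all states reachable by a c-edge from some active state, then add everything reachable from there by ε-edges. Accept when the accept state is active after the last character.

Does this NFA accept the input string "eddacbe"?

initial (ε-close {0}): {0}
'e' @ 1: {}  — state set empty
rest 'ddacbe' ignored (set empty)
final: {}; accept 5 not in set

Answer: REJECT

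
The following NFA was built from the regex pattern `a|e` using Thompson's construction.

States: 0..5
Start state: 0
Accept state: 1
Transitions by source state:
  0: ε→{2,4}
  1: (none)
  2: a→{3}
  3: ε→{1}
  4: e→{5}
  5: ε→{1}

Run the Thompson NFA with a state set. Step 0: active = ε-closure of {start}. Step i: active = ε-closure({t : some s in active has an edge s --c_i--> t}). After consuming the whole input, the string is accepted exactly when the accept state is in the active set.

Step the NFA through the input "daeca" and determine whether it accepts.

Answer: REJECT

Trace:
initial (ε-close {0}): {0,2,4}
'd' @ 1: {}  — state set empty
rest 'aeca' ignored (set empty)
after full input: {}  (accept=1 not in)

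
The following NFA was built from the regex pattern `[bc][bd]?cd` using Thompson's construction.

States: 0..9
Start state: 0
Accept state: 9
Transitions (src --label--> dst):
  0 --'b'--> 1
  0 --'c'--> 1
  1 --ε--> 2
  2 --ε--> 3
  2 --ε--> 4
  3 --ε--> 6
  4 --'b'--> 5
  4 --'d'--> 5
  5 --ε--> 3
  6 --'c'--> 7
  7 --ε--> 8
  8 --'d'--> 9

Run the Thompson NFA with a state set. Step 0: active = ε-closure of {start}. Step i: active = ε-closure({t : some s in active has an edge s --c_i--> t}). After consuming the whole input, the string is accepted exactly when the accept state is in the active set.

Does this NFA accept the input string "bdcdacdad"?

Answer: REJECT

Steps:
initial (ε-close {0}): {0}
'b' @ 1: {1,2,3,4,6}
'd' @ 2: {3,5,6}
'c' @ 3: {7,8}
'd' @ 4: {9}  (accept∈set)
'a' @ 5: {}  — state set empty
rest 'cdad' ignored (set empty)
end set {} — state 9 not in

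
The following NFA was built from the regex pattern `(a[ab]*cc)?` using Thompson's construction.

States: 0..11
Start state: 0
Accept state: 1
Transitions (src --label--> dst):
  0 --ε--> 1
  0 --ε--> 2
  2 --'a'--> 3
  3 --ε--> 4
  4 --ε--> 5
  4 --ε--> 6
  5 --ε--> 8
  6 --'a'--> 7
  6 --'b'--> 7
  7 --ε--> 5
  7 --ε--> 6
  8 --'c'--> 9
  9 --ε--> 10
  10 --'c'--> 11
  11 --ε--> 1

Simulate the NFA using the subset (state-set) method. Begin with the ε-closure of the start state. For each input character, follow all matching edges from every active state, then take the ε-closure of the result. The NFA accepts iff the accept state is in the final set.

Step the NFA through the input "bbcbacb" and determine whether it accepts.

initial (ε-close {0}): {0,1,2}
'b' @ 1: {}  — no active states
rest 'bcbacb' ignored (set empty)
end set {} — state 1 not in

Answer: REJECT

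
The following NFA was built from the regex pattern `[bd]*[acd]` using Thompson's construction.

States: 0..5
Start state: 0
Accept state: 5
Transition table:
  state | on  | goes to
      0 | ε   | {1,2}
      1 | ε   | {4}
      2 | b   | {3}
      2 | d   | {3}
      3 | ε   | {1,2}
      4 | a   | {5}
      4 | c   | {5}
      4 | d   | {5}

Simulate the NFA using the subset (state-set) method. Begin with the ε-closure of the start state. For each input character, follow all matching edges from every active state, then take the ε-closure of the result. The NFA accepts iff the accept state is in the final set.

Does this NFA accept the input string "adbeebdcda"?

S₀ = ε-closure({0}) = {0,1,2,4}
'a' @ 1: {5}  (accept∈set)
'd' @ 2: {}  — no active states
rest 'beebdcda' ignored (set empty)
end set {} — state 5 not in

Answer: REJECT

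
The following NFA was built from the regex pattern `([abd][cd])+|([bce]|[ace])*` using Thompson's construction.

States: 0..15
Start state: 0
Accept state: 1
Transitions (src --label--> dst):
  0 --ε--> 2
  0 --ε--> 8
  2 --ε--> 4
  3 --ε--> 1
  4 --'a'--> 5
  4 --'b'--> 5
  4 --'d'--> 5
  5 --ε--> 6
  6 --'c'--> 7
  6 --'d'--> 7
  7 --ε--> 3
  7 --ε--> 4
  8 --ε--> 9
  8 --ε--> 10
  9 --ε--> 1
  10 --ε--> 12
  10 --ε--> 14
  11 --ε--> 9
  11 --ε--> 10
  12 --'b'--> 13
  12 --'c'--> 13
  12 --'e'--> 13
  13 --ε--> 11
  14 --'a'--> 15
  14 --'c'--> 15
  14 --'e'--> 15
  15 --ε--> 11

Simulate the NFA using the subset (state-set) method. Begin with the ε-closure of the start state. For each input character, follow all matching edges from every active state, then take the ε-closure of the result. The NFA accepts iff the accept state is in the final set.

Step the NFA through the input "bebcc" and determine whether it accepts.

Answer: ACCEPT

Derivation:
start: ε-closure({0}) = {0,1,2,4,8,9,10,12,14}
'b' @ 1: {1,5,6,9,10,11,12,13,14}  (accept∈set)
'e' @ 2: {1,9,10,11,12,13,14,15}  (accept∈set)
'b' @ 3: {1,9,10,11,12,13,14}  (accept∈set)
'c' @ 4: {1,9,10,11,12,13,14,15}  (accept∈set)
'c' @ 5: {1,9,10,11,12,13,14,15}  (accept∈set)
end set {1,9,10,11,12,13,14,15} — state 1 in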